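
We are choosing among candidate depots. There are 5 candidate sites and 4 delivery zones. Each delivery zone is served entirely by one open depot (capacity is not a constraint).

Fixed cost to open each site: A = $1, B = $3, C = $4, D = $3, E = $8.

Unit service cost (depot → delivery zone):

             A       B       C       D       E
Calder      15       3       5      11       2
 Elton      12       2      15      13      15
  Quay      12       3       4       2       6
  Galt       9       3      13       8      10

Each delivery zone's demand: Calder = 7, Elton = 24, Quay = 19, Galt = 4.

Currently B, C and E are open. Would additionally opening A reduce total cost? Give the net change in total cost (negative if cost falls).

Current service cost with {B, C, E}: 131.
Adding A: each delivery zone re-picks its cheapest; new service cost 131, saving 0.
Extra fixed cost: 1. Net change = 1 − 0 = 1.
(Totals: 146 → 147.)

No — net change +1 (cost rises by 1).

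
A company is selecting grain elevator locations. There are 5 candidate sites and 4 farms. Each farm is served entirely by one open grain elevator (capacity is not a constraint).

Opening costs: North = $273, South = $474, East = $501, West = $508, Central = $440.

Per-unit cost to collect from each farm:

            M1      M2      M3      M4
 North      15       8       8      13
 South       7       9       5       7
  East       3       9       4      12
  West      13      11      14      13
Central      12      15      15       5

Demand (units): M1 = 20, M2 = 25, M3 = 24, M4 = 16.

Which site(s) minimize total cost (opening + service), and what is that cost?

For any fixed open set, each farm goes to its cheapest open site; total = fixed + service.
{South}: M1→South 7·20=140, M2→South 9·25=225, M3→South 5·24=120, M4→South 7·16=112. Service 597; fixed 474; total 1071.
{East}: M1→East 3·20=60, M2→East 9·25=225, M3→East 4·24=96, M4→East 12·16=192. Service 573; fixed 501; total 1074.
{North}: service 900 + fixed 273 = 1173
{North, South, East, West, Central}: service 436 + fixed 2196 = 2632
No other subset beats 1071.

Open South only; minimum total cost 1071.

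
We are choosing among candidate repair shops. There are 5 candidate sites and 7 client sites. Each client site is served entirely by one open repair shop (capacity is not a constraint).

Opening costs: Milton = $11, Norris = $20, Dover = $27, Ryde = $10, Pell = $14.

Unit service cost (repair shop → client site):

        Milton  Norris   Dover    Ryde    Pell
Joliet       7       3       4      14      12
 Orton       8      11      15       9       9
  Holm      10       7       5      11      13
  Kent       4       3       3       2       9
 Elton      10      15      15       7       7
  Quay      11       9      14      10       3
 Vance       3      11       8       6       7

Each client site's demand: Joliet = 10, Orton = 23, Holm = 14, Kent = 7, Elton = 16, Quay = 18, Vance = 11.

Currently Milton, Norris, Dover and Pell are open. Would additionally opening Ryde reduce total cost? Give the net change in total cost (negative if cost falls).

No — net change +3 (cost rises by 3).

Current service cost with {Milton, Norris, Dover, Pell}: 504.
Adding Ryde: each client site re-picks its cheapest; new service cost 497, saving 7.
Extra fixed cost: 10. Net change = 10 − 7 = 3.
(Totals: 576 → 579.)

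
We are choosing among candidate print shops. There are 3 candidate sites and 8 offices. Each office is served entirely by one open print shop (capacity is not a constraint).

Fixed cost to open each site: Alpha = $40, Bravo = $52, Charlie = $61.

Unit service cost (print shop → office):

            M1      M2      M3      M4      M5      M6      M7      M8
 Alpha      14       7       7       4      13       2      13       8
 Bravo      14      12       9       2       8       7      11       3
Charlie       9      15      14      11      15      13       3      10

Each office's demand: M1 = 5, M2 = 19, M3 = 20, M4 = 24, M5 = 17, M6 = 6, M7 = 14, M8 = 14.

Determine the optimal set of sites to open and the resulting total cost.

Open Alpha, Bravo and Charlie; minimum total cost 751.

For any fixed open set, each office goes to its cheapest open site; total = fixed + service.
{Alpha, Bravo, Charlie}: M1→Charlie 9·5=45, M2→Alpha 7·19=133, M3→Alpha 7·20=140, M4→Bravo 2·24=48, M5→Bravo 8·17=136, M6→Alpha 2·6=12, M7→Charlie 3·14=42, M8→Bravo 3·14=42. Service 598; fixed 153; total 751.
{Alpha, Bravo}: M1→Alpha 14·5=70, M2→Alpha 7·19=133, M3→Alpha 7·20=140, M4→Bravo 2·24=48, M5→Bravo 8·17=136, M6→Alpha 2·6=12, M7→Bravo 11·14=154, M8→Bravo 3·14=42. Service 735; fixed 92; total 827.
{Bravo, Charlie}: service 763 + fixed 113 = 876
{Alpha}: M1→Alpha 14·5=70, M2→Alpha 7·19=133, M3→Alpha 7·20=140, M4→Alpha 4·24=96, M5→Alpha 13·17=221, M6→Alpha 2·6=12, M7→Alpha 13·14=182, M8→Alpha 8·14=112. Service 966; fixed 40; total 1006.
No other subset beats 751.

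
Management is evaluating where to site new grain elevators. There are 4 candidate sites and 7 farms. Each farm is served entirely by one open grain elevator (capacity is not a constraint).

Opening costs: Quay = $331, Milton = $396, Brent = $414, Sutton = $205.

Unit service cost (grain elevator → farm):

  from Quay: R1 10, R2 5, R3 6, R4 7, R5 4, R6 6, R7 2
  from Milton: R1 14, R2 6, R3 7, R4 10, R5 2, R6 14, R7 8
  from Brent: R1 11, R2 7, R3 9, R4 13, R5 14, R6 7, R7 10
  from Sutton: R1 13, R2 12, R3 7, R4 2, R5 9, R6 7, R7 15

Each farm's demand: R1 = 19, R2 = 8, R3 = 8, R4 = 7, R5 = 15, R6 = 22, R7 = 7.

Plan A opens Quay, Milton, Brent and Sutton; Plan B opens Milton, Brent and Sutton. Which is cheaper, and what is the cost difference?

Plan B is cheaper by 232.

Plan A: {Quay, Milton, Brent, Sutton}: R1→Quay 10·19=190, R2→Quay 5·8=40, R3→Quay 6·8=48, R4→Sutton 2·7=14, R5→Milton 2·15=30, R6→Quay 6·22=132, R7→Quay 2·7=14. Service 468; fixed 1346; total 1814.
Plan B: {Milton, Brent, Sutton}: R1→Brent 11·19=209, R2→Milton 6·8=48, R3→Milton 7·8=56, R4→Sutton 2·7=14, R5→Milton 2·15=30, R6→Brent 7·22=154, R7→Milton 8·7=56. Service 567; fixed 1015; total 1582.
Difference: |1814 − 1582| = 232.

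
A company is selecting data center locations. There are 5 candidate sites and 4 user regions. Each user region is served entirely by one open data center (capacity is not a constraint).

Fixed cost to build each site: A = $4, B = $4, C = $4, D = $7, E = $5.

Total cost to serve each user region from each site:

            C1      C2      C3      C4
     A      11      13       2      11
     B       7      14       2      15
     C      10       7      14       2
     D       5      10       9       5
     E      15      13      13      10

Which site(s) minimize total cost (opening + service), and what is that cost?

For any fixed open set, each user region goes to its cheapest open site; total = fixed + service.
{B, C}: C1→B 7, C2→C 7, C3→B 2, C4→C 2. Service 18; fixed 8; total 26.
{A, C}: C1→C 10, C2→C 7, C3→A 2, C4→C 2. Service 21; fixed 8; total 29.
{A, B, C}: service 18 + fixed 12 = 30
{A, B, C, D, E}: service 16 + fixed 24 = 40
No other subset beats 26.

Open B and C; minimum total cost 26.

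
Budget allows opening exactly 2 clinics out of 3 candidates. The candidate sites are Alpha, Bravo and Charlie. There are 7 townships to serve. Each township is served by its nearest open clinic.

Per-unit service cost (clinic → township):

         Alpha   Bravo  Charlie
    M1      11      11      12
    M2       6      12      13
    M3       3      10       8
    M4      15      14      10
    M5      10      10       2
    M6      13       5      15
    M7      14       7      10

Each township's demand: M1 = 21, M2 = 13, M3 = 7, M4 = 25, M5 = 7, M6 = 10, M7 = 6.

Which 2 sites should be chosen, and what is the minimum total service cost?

With exactly 2 open, each township uses its cheapest among the chosen.
{Alpha, Charlie}: M1→Alpha 11·21=231, M2→Alpha 6·13=78, M3→Alpha 3·7=21, M4→Charlie 10·25=250, M5→Charlie 2·7=14, M6→Alpha 13·10=130, M7→Charlie 10·6=60. Service cost 784.
{Bravo, Charlie}: service cost 799
{Alpha, Bravo}: service cost 842
Among all 3 size-2 choices, {Alpha, Charlie} is lowest.

Choose Alpha and Charlie; total service cost 784.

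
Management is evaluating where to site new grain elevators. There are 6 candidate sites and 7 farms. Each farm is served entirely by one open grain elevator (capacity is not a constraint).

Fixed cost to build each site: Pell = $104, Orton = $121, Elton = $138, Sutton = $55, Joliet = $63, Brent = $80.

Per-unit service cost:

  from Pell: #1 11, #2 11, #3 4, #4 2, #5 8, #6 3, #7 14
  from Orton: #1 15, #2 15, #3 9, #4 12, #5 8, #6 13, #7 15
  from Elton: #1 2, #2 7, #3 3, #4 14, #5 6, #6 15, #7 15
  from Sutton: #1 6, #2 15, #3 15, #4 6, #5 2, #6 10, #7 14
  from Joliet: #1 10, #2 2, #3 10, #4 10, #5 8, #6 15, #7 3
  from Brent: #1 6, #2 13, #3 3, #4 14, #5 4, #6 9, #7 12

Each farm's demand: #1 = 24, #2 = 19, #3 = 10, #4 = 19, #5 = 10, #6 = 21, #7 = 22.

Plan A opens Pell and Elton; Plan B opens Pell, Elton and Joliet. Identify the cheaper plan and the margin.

Plan B is cheaper by 274.

Plan A: {Pell, Elton}: #1→Elton 2·24=48, #2→Elton 7·19=133, #3→Elton 3·10=30, #4→Pell 2·19=38, #5→Elton 6·10=60, #6→Pell 3·21=63, #7→Pell 14·22=308. Service 680; fixed 242; total 922.
Plan B: {Pell, Elton, Joliet}: #1→Elton 2·24=48, #2→Joliet 2·19=38, #3→Elton 3·10=30, #4→Pell 2·19=38, #5→Elton 6·10=60, #6→Pell 3·21=63, #7→Joliet 3·22=66. Service 343; fixed 305; total 648.
Difference: |922 − 648| = 274.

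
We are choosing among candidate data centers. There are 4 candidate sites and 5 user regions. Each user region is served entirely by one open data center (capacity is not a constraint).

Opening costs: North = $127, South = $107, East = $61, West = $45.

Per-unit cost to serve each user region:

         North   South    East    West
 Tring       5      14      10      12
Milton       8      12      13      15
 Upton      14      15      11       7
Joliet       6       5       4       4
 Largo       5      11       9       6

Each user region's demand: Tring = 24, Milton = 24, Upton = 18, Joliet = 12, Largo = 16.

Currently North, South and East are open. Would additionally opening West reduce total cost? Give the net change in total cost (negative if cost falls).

Current service cost with {North, South, East}: 638.
Adding West: each user region re-picks its cheapest; new service cost 566, saving 72.
Extra fixed cost: 45. Net change = 45 − 72 = -27.
(Totals: 933 → 906.)

Yes — net change −27 (cost falls by 27).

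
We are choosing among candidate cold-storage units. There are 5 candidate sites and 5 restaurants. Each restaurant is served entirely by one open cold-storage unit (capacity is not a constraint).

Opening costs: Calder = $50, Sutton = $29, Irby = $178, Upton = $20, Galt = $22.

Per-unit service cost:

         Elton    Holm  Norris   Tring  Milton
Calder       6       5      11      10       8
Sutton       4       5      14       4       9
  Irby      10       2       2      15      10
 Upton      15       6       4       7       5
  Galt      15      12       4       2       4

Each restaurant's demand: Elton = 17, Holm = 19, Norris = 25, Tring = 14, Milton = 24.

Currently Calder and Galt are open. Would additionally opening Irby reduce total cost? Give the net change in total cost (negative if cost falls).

No — net change +71 (cost rises by 71).

Current service cost with {Calder, Galt}: 421.
Adding Irby: each restaurant re-picks its cheapest; new service cost 314, saving 107.
Extra fixed cost: 178. Net change = 178 − 107 = 71.
(Totals: 493 → 564.)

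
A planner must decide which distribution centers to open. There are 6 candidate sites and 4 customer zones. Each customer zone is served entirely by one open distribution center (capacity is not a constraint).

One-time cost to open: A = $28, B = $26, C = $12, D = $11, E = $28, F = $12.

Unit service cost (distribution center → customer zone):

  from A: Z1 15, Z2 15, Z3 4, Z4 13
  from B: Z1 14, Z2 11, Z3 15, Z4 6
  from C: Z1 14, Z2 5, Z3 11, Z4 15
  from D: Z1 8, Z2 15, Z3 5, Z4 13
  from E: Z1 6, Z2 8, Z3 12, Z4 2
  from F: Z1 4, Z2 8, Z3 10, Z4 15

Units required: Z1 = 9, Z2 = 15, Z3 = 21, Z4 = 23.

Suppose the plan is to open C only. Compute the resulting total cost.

Total cost: 789

Each customer zone is assigned to its cheapest site among the open ones.
{C}: Z1→C 14·9=126, Z2→C 5·15=75, Z3→C 11·21=231, Z4→C 15·23=345. Service 777; fixed 12; total 789.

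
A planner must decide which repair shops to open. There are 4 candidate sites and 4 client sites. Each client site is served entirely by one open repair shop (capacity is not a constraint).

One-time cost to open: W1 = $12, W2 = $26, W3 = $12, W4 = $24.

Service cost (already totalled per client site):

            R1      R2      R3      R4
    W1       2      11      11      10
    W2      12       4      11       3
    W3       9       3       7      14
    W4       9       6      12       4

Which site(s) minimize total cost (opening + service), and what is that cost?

For any fixed open set, each client site goes to its cheapest open site; total = fixed + service.
{W3}: R1→W3 9, R2→W3 3, R3→W3 7, R4→W3 14. Service 33; fixed 12; total 45.
{W1}: R1→W1 2, R2→W1 11, R3→W1 11, R4→W1 10. Service 34; fixed 12; total 46.
{W1, W3}: service 22 + fixed 24 = 46
{W1, W2, W3, W4}: service 15 + fixed 74 = 89
No other subset beats 45.

Open W3 only; minimum total cost 45.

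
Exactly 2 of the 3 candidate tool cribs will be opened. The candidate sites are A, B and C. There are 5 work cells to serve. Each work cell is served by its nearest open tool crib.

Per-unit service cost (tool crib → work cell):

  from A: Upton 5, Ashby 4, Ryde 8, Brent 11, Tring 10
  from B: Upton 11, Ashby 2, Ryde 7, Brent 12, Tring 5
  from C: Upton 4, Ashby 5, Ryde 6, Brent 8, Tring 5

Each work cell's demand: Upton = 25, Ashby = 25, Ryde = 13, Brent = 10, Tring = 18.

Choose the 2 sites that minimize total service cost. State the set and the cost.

Choose B and C; total service cost 398.

With exactly 2 open, each work cell uses its cheapest among the chosen.
{B, C}: Upton→C 4·25=100, Ashby→B 2·25=50, Ryde→C 6·13=78, Brent→C 8·10=80, Tring→B 5·18=90. Service cost 398.
{A, C}: service cost 448
{A, B}: service cost 466
Among all 3 size-2 choices, {B, C} is lowest.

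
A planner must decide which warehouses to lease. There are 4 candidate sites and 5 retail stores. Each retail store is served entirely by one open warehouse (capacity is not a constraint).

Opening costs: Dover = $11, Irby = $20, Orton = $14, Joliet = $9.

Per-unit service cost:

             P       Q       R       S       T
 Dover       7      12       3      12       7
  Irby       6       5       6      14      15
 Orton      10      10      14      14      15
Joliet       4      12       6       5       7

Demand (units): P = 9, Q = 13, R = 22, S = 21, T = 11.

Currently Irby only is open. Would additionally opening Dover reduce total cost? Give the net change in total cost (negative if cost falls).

Yes — net change −185 (cost falls by 185).

Current service cost with {Irby}: 710.
Adding Dover: each retail store re-picks its cheapest; new service cost 514, saving 196.
Extra fixed cost: 11. Net change = 11 − 196 = -185.
(Totals: 730 → 545.)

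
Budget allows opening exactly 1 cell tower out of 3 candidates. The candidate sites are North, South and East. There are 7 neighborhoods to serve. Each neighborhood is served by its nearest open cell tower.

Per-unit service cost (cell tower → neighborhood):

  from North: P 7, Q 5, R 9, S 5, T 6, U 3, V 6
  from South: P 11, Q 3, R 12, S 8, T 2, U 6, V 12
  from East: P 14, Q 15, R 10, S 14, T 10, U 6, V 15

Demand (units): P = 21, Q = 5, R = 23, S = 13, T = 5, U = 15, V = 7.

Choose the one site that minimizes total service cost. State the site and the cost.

With exactly 1 open, each neighborhood uses its cheapest among the chosen.
{North}: P→North 7·21=147, Q→North 5·5=25, R→North 9·23=207, S→North 5·13=65, T→North 6·5=30, U→North 3·15=45, V→North 6·7=42. Service cost 561.
{South}: service cost 810
{East}: service cost 1026
Among all 3 size-1 choices, {North} is lowest.

Choose North only; total service cost 561.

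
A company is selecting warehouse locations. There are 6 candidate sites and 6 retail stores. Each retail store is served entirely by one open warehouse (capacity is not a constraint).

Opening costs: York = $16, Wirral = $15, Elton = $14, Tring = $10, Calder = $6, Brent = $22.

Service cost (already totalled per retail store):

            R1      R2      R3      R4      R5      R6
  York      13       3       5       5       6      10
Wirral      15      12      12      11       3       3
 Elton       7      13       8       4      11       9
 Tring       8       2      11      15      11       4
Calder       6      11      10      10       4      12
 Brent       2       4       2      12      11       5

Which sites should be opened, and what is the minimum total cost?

Open Tring and Calder; minimum total cost 52.

For any fixed open set, each retail store goes to its cheapest open site; total = fixed + service.
{Tring, Calder}: R1→Calder 6, R2→Tring 2, R3→Calder 10, R4→Calder 10, R5→Calder 4, R6→Tring 4. Service 36; fixed 16; total 52.
{York, Calder}: service 33 + fixed 22 = 55
{Calder, Brent}: R1→Brent 2, R2→Brent 4, R3→Brent 2, R4→Calder 10, R5→Calder 4, R6→Brent 5. Service 27; fixed 28; total 55.
{York, Wirral, Elton, Tring, Calder, Brent}: R1→Brent 2, R2→Tring 2, R3→Brent 2, R4→Elton 4, R5→Wirral 3, R6→Wirral 3. Service 16; fixed 83; total 99.
No other subset beats 52.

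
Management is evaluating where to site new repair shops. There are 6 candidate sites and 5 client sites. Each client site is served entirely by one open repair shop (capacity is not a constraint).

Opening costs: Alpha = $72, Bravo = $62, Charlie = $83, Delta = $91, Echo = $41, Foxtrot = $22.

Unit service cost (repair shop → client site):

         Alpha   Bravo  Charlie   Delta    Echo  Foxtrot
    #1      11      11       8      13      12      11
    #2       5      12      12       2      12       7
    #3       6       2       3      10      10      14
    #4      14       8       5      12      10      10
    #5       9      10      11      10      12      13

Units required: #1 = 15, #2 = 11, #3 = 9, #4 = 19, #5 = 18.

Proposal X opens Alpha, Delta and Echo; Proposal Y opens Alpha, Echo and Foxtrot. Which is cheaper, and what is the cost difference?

Proposal X: {Alpha, Delta, Echo}: #1→Alpha 11·15=165, #2→Delta 2·11=22, #3→Alpha 6·9=54, #4→Echo 10·19=190, #5→Alpha 9·18=162. Service 593; fixed 204; total 797.
Proposal Y: {Alpha, Echo, Foxtrot}: #1→Alpha 11·15=165, #2→Alpha 5·11=55, #3→Alpha 6·9=54, #4→Echo 10·19=190, #5→Alpha 9·18=162. Service 626; fixed 135; total 761.
Difference: |797 − 761| = 36.

Proposal Y is cheaper by 36.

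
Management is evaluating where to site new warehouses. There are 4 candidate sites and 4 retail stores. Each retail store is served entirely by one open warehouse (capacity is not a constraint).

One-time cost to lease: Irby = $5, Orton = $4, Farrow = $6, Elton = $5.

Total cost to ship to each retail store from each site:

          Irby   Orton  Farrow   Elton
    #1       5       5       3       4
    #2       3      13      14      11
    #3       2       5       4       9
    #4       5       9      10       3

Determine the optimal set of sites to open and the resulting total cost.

Open Irby only; minimum total cost 20.

For any fixed open set, each retail store goes to its cheapest open site; total = fixed + service.
{Irby}: #1→Irby 5, #2→Irby 3, #3→Irby 2, #4→Irby 5. Service 15; fixed 5; total 20.
{Irby, Elton}: #1→Elton 4, #2→Irby 3, #3→Irby 2, #4→Elton 3. Service 12; fixed 10; total 22.
{Irby, Orton}: service 15 + fixed 9 = 24
{Irby, Orton, Farrow, Elton}: #1→Farrow 3, #2→Irby 3, #3→Irby 2, #4→Elton 3. Service 11; fixed 20; total 31.
No other subset beats 20.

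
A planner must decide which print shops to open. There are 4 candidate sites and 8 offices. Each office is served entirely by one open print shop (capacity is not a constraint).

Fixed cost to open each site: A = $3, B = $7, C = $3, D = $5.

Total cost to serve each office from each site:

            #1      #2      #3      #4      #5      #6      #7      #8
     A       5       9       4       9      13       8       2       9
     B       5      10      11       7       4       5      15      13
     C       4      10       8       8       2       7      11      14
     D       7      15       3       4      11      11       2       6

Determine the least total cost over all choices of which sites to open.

Minimum total cost: 46

For any fixed open set, each office goes to its cheapest open site; total = fixed + service.
{C, D}: #1→C 4, #2→C 10, #3→D 3, #4→D 4, #5→C 2, #6→C 7, #7→D 2, #8→D 6. Service 38; fixed 8; total 46.
{A, C, D}: service 37 + fixed 11 = 48
{A, C}: #1→C 4, #2→A 9, #3→A 4, #4→C 8, #5→C 2, #6→C 7, #7→A 2, #8→A 9. Service 45; fixed 6; total 51.
{A, B, C, D}: #1→C 4, #2→A 9, #3→D 3, #4→D 4, #5→C 2, #6→B 5, #7→A 2, #8→D 6. Service 35; fixed 18; total 53.
No other subset beats 46.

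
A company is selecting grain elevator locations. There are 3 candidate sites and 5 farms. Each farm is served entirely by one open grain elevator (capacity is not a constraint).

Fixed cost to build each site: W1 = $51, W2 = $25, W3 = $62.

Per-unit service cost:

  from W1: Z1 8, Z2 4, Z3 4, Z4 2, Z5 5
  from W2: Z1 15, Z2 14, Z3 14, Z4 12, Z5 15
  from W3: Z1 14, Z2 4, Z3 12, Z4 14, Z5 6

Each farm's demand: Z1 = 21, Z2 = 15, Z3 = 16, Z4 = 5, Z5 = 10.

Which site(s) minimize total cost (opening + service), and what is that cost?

Open W1 only; minimum total cost 403.

For any fixed open set, each farm goes to its cheapest open site; total = fixed + service.
{W1}: Z1→W1 8·21=168, Z2→W1 4·15=60, Z3→W1 4·16=64, Z4→W1 2·5=10, Z5→W1 5·10=50. Service 352; fixed 51; total 403.
{W1, W2}: service 352 + fixed 76 = 428
{W1, W3}: Z1→W1 8·21=168, Z2→W1 4·15=60, Z3→W1 4·16=64, Z4→W1 2·5=10, Z5→W1 5·10=50. Service 352; fixed 113; total 465.
{W1, W2, W3}: service 352 + fixed 138 = 490
No other subset beats 403.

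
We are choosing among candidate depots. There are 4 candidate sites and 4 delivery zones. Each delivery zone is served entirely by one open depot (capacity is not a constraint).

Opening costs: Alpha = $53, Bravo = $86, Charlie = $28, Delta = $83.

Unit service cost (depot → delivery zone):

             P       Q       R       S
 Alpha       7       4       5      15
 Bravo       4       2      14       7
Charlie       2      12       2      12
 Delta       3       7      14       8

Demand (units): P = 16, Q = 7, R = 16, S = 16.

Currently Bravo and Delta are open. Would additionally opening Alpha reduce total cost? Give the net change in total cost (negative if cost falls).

Current service cost with {Bravo, Delta}: 398.
Adding Alpha: each delivery zone re-picks its cheapest; new service cost 254, saving 144.
Extra fixed cost: 53. Net change = 53 − 144 = -91.
(Totals: 567 → 476.)

Yes — net change −91 (cost falls by 91).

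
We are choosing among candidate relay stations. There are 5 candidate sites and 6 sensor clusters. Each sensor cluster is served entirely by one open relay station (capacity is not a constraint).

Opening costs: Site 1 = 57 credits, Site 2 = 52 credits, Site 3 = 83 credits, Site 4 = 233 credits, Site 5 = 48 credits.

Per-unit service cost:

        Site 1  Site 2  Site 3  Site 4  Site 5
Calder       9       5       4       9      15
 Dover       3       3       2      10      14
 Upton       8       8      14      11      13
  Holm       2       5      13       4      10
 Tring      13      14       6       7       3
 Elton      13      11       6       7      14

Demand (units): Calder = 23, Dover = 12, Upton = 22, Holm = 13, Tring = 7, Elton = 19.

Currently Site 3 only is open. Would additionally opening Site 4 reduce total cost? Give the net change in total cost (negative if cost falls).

Current service cost with {Site 3}: 749.
Adding Site 4: each sensor cluster re-picks its cheapest; new service cost 566, saving 183.
Extra fixed cost: 233. Net change = 233 − 183 = 50.
(Totals: 832 → 882.)

No — net change +50 (cost rises by 50).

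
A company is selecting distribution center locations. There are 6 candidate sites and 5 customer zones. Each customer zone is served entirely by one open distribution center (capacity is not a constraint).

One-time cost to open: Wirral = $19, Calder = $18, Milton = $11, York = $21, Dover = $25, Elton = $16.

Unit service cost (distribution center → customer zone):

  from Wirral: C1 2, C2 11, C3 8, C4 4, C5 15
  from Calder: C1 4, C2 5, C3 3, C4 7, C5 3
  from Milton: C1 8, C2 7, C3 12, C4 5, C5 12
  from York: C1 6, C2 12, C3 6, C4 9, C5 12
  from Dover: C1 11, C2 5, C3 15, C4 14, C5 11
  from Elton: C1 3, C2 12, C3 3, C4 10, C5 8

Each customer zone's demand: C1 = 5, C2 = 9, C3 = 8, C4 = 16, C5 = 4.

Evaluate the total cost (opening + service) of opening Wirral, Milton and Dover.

Total cost: 282

Each customer zone is assigned to its cheapest site among the open ones.
{Wirral, Milton, Dover}: C1→Wirral 2·5=10, C2→Dover 5·9=45, C3→Wirral 8·8=64, C4→Wirral 4·16=64, C5→Dover 11·4=44. Service 227; fixed 55; total 282.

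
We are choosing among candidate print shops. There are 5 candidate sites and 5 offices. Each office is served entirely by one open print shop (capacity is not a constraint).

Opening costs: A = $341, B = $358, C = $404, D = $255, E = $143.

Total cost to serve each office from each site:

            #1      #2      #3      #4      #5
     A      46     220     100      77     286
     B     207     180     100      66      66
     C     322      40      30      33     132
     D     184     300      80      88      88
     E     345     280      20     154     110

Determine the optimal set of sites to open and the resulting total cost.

For any fixed open set, each office goes to its cheapest open site; total = fixed + service.
{A, E}: #1→A 46, #2→A 220, #3→E 20, #4→A 77, #5→E 110. Service 473; fixed 484; total 957.
{C}: #1→C 322, #2→C 40, #3→C 30, #4→C 33, #5→C 132. Service 557; fixed 404; total 961.
{B}: #1→B 207, #2→B 180, #3→B 100, #4→B 66, #5→B 66. Service 619; fixed 358; total 977.
{A, B, C, D, E}: #1→A 46, #2→C 40, #3→E 20, #4→C 33, #5→B 66. Service 205; fixed 1501; total 1706.
No other subset beats 957.

Open A and E; minimum total cost 957.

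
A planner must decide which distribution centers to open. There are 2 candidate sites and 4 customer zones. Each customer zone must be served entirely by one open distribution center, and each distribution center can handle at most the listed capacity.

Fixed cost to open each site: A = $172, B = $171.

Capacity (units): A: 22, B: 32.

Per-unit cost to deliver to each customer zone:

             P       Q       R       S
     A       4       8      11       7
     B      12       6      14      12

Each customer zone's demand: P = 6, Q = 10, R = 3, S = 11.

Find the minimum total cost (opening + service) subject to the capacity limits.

Open {B}: P→B 12·6=72, Q→B 6·10=60, R→B 14·3=42, S→B 12·11=132.
Loads: B carries 30/32. Service 306; fixed 171; total 477.
Next best feasible plan costs 537.

Minimum total cost: 477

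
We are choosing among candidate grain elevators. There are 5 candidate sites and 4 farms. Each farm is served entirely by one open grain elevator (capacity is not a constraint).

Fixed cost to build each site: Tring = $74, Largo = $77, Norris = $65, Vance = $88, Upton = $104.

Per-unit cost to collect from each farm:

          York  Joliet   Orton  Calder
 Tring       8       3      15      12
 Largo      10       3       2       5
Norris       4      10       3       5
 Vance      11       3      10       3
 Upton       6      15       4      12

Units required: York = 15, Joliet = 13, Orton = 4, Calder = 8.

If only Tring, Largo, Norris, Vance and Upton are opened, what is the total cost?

Total cost: 539

Each farm is assigned to its cheapest site among the open ones.
{Tring, Largo, Norris, Vance, Upton}: York→Norris 4·15=60, Joliet→Tring 3·13=39, Orton→Largo 2·4=8, Calder→Vance 3·8=24. Service 131; fixed 408; total 539.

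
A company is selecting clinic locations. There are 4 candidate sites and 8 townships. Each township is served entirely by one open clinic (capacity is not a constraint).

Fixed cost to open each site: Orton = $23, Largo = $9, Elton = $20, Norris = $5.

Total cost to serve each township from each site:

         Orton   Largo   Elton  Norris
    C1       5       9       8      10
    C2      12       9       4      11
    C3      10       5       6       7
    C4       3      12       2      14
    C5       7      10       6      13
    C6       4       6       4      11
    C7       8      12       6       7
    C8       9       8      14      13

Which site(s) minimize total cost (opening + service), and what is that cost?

For any fixed open set, each township goes to its cheapest open site; total = fixed + service.
{Elton}: C1→Elton 8, C2→Elton 4, C3→Elton 6, C4→Elton 2, C5→Elton 6, C6→Elton 4, C7→Elton 6, C8→Elton 14. Service 50; fixed 20; total 70.
{Largo, Elton}: service 43 + fixed 29 = 72
{Elton, Norris}: service 49 + fixed 25 = 74
{Orton, Largo, Elton, Norris}: service 40 + fixed 57 = 97
No other subset beats 70.

Open Elton only; minimum total cost 70.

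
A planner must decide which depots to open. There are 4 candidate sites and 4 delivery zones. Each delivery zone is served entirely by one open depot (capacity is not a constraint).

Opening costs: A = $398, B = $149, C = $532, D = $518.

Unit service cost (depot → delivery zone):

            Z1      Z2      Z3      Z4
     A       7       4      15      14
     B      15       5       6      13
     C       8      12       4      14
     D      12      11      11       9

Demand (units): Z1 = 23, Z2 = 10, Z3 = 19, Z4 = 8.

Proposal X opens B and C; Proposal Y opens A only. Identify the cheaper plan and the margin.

Proposal Y is cheaper by 99.

Proposal X: {B, C}: Z1→C 8·23=184, Z2→B 5·10=50, Z3→C 4·19=76, Z4→B 13·8=104. Service 414; fixed 681; total 1095.
Proposal Y: {A}: Z1→A 7·23=161, Z2→A 4·10=40, Z3→A 15·19=285, Z4→A 14·8=112. Service 598; fixed 398; total 996.
Difference: |1095 − 996| = 99.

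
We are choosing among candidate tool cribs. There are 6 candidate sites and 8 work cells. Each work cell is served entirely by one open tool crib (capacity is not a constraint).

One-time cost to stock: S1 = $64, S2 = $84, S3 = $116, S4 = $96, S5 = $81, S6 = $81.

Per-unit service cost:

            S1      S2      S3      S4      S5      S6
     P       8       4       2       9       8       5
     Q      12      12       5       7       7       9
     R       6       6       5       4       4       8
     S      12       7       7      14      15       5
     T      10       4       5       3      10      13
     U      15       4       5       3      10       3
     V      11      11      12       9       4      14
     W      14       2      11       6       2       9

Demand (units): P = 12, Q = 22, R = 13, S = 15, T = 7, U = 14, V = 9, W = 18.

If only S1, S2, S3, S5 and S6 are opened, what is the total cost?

Total cost: 829

Each work cell is assigned to its cheapest site among the open ones.
{S1, S2, S3, S5, S6}: P→S3 2·12=24, Q→S3 5·22=110, R→S5 4·13=52, S→S6 5·15=75, T→S2 4·7=28, U→S6 3·14=42, V→S5 4·9=36, W→S2 2·18=36. Service 403; fixed 426; total 829.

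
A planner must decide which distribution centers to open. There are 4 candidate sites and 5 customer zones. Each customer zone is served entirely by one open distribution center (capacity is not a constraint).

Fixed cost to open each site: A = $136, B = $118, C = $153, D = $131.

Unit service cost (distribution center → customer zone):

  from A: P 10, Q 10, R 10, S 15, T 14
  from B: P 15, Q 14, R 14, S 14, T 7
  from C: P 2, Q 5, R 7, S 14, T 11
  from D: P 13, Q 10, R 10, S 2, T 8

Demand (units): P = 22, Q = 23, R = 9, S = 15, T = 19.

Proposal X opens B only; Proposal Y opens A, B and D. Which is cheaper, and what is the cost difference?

Proposal X: {B}: P→B 15·22=330, Q→B 14·23=322, R→B 14·9=126, S→B 14·15=210, T→B 7·19=133. Service 1121; fixed 118; total 1239.
Proposal Y: {A, B, D}: P→A 10·22=220, Q→A 10·23=230, R→A 10·9=90, S→D 2·15=30, T→B 7·19=133. Service 703; fixed 385; total 1088.
Difference: |1239 − 1088| = 151.

Proposal Y is cheaper by 151.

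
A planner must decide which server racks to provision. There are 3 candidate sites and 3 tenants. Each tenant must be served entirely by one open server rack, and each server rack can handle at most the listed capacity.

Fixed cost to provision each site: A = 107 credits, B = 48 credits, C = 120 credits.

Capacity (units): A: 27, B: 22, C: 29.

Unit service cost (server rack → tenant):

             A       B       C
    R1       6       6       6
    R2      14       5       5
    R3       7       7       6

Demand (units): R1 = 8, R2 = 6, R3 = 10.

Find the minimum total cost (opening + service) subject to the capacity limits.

Open {C}: R1→C 6·8=48, R2→C 5·6=30, R3→C 6·10=60.
Loads: C carries 24/29. Service 138; fixed 120; total 258.
Next best feasible plan costs 303.

Minimum total cost: 258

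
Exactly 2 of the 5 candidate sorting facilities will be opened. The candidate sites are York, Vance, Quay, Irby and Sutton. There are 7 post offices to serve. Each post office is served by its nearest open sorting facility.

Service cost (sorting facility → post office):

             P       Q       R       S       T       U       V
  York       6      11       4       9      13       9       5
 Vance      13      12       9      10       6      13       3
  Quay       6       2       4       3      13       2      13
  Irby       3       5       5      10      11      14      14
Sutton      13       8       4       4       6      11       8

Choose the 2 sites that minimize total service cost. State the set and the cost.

With exactly 2 open, each post office uses its cheapest among the chosen.
{Vance, Quay}: P→Quay 6, Q→Quay 2, R→Quay 4, S→Quay 3, T→Vance 6, U→Quay 2, V→Vance 3. Service cost 26.
{Quay, Sutton}: service cost 31
{York, Quay}: service cost 35
Among all 10 size-2 choices, {Vance, Quay} is lowest.

Choose Vance and Quay; total service cost 26.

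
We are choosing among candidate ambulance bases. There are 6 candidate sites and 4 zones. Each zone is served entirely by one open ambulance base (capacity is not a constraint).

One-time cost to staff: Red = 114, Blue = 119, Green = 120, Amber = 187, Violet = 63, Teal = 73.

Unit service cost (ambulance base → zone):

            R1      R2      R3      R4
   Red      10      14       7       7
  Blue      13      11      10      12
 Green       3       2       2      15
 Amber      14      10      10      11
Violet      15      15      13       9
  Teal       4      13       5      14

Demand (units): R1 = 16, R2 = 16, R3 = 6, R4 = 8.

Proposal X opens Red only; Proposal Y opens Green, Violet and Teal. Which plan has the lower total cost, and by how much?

Proposal Y is cheaper by 176.

Proposal X: {Red}: R1→Red 10·16=160, R2→Red 14·16=224, R3→Red 7·6=42, R4→Red 7·8=56. Service 482; fixed 114; total 596.
Proposal Y: {Green, Violet, Teal}: R1→Green 3·16=48, R2→Green 2·16=32, R3→Green 2·6=12, R4→Violet 9·8=72. Service 164; fixed 256; total 420.
Difference: |596 − 420| = 176.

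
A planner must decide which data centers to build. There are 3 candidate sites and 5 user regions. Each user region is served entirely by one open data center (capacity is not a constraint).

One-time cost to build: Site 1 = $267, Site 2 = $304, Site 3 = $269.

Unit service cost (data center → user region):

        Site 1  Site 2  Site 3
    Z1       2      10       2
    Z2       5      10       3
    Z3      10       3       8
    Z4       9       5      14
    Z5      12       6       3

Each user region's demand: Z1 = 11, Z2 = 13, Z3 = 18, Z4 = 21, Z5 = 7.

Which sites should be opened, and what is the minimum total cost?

For any fixed open set, each user region goes to its cheapest open site; total = fixed + service.
{Site 2}: Z1→Site 2 10·11=110, Z2→Site 2 10·13=130, Z3→Site 2 3·18=54, Z4→Site 2 5·21=105, Z5→Site 2 6·7=42. Service 441; fixed 304; total 745.
{Site 3}: service 520 + fixed 269 = 789
{Site 1}: Z1→Site 1 2·11=22, Z2→Site 1 5·13=65, Z3→Site 1 10·18=180, Z4→Site 1 9·21=189, Z5→Site 1 12·7=84. Service 540; fixed 267; total 807.
{Site 1, Site 2, Site 3}: service 241 + fixed 840 = 1081
No other subset beats 745.

Open Site 2 only; minimum total cost 745.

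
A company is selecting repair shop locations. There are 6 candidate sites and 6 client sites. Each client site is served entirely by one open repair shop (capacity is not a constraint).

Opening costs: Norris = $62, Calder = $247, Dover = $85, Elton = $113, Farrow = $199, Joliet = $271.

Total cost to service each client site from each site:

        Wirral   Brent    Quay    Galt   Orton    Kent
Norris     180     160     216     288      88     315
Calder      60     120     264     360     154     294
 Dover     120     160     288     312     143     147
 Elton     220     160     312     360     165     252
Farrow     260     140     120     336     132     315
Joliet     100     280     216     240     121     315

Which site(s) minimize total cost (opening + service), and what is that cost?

Open Norris and Dover; minimum total cost 1166.

For any fixed open set, each client site goes to its cheapest open site; total = fixed + service.
{Norris, Dover}: Wirral→Dover 120, Brent→Norris 160, Quay→Norris 216, Galt→Norris 288, Orton→Norris 88, Kent→Dover 147. Service 1019; fixed 147; total 1166.
{Norris, Dover, Farrow}: service 903 + fixed 346 = 1249
{Dover}: Wirral→Dover 120, Brent→Dover 160, Quay→Dover 288, Galt→Dover 312, Orton→Dover 143, Kent→Dover 147. Service 1170; fixed 85; total 1255.
{Norris, Calder, Dover, Elton, Farrow, Joliet}: service 775 + fixed 977 = 1752
No other subset beats 1166.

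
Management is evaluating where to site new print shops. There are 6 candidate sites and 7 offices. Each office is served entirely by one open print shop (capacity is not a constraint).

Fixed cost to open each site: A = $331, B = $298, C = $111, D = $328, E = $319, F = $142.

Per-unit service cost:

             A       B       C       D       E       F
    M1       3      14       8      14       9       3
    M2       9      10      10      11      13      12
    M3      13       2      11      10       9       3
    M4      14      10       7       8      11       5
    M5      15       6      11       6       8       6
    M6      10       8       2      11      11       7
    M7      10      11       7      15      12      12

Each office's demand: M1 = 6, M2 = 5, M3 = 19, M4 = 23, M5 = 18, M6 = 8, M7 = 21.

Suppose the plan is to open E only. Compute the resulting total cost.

Total cost: 1346

Each office is assigned to its cheapest site among the open ones.
{E}: M1→E 9·6=54, M2→E 13·5=65, M3→E 9·19=171, M4→E 11·23=253, M5→E 8·18=144, M6→E 11·8=88, M7→E 12·21=252. Service 1027; fixed 319; total 1346.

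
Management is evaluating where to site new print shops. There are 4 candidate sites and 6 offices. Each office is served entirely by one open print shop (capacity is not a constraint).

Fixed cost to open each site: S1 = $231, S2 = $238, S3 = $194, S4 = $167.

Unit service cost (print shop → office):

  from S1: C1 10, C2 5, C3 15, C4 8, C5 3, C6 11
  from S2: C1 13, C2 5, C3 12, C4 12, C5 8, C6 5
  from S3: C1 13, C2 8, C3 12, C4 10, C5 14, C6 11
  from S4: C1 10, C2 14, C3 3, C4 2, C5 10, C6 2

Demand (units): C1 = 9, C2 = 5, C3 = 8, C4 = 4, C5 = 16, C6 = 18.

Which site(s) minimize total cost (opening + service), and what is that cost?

Open S4 only; minimum total cost 555.

For any fixed open set, each office goes to its cheapest open site; total = fixed + service.
{S4}: C1→S4 10·9=90, C2→S4 14·5=70, C3→S4 3·8=24, C4→S4 2·4=8, C5→S4 10·16=160, C6→S4 2·18=36. Service 388; fixed 167; total 555.
{S1, S4}: C1→S1 10·9=90, C2→S1 5·5=25, C3→S4 3·8=24, C4→S4 2·4=8, C5→S1 3·16=48, C6→S4 2·18=36. Service 231; fixed 398; total 629.
{S2, S4}: service 311 + fixed 405 = 716
{S1, S2, S3, S4}: service 231 + fixed 830 = 1061
No other subset beats 555.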